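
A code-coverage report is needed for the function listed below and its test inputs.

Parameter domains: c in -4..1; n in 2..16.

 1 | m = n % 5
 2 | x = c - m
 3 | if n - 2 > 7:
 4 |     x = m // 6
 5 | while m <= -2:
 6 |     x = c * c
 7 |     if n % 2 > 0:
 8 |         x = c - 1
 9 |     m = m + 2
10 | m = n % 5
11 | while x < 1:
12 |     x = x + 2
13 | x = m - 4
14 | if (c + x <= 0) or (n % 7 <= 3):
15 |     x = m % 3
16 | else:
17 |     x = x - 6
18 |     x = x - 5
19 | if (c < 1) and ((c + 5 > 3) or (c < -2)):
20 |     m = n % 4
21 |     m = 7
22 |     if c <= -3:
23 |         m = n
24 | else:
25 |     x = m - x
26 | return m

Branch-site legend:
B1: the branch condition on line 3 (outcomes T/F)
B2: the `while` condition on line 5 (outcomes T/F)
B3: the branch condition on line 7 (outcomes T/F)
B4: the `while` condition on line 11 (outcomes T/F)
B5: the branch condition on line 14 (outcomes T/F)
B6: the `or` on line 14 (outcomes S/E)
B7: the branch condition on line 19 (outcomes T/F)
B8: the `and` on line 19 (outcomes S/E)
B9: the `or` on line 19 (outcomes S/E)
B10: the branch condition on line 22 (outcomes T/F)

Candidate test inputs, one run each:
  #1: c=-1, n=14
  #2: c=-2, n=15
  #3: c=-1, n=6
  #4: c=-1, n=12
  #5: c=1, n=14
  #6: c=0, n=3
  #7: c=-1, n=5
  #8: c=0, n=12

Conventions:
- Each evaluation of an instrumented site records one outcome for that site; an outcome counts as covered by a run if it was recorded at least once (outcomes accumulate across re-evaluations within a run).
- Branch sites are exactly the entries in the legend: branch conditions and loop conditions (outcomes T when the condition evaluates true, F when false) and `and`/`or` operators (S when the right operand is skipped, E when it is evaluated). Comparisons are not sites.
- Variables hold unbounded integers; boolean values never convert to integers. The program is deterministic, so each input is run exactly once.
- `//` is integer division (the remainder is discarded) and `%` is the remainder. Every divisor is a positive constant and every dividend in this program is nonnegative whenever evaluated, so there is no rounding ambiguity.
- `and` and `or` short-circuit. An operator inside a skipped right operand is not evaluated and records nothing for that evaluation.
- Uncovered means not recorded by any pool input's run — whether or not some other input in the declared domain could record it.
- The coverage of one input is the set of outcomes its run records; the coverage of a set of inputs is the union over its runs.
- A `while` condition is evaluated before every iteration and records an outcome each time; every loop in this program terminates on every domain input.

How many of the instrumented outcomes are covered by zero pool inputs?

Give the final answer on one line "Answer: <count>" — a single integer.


test 1 (c=-1, n=14) hits B1=T, B2=F, B4=T, B4=F, B5=T, B6=S, B7=T, B8=E, B9=S, B10=F
test 2 (c=-2, n=15) hits B1=T, B2=F, B4=T, B4=F, B5=T, B6=S, B7=F, B8=E, B9=E
test 3 (c=-1, n=6) hits B1=F, B2=F, B4=T, B4=F, B5=T, B6=S, B7=T, B8=E, B9=S, B10=F
test 4 (c=-1, n=12) hits B1=T, B2=F, B4=T, B4=F, B5=T, B6=S, B7=T, B8=E, B9=S, B10=F
test 5 (c=1, n=14) hits B1=T, B2=F, B4=T, B4=F, B5=T, B6=E, B7=F, B8=S
test 6 (c=0, n=3) hits B1=F, B2=F, B4=T, B4=F, B5=T, B6=S, B7=T, B8=E, B9=S, B10=F
test 7 (c=-1, n=5) hits B1=F, B2=F, B4=T, B4=F, B5=T, B6=S, B7=T, B8=E, B9=S, B10=F
test 8 (c=0, n=12) hits B1=T, B2=F, B4=T, B4=F, B5=T, B6=S, B7=T, B8=E, B9=S, B10=F
union over the pool: B1=T, B1=F, B2=F, B4=T, B4=F, B5=T, B6=S, B6=E, B7=T, B7=F, B8=S, B8=E, B9=S, B9=E, B10=F
uncovered (5 of 20): B2=T, B3=T, B3=F, B5=F, B10=T
Answer: 5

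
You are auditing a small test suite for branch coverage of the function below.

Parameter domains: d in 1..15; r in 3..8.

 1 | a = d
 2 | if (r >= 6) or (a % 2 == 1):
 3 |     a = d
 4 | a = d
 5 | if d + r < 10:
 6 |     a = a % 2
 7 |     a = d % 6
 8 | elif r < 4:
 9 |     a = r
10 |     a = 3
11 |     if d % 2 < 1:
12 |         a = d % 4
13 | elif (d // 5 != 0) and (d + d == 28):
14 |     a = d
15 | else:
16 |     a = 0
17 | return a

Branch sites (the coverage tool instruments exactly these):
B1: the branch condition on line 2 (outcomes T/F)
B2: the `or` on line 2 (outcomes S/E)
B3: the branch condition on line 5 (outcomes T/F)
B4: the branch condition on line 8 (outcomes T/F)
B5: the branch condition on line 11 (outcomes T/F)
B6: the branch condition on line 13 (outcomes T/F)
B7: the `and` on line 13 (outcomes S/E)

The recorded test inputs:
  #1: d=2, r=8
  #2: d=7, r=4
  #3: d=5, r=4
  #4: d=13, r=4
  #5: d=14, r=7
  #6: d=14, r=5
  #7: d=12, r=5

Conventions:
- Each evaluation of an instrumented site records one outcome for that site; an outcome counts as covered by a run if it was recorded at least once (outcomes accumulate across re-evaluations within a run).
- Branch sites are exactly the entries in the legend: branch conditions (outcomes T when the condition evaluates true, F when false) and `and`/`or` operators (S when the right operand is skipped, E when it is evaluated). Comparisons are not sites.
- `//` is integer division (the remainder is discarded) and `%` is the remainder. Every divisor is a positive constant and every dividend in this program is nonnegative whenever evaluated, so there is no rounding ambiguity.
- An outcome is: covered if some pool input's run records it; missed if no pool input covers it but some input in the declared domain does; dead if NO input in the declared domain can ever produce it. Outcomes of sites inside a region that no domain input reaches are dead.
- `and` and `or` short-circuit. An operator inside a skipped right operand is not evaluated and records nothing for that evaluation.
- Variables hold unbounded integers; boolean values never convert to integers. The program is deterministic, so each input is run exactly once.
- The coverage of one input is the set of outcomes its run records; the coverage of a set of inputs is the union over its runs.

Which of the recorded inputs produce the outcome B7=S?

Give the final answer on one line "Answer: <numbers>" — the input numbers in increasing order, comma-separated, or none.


input #1 (d=2, r=8): produces B7=S
input #2 (d=7, r=4): does not produce B7=S
input #3 (d=5, r=4): does not produce B7=S
input #4 (d=13, r=4): does not produce B7=S
input #5 (d=14, r=7): does not produce B7=S
input #6 (d=14, r=5): does not produce B7=S
input #7 (d=12, r=5): does not produce B7=S
Answer: 1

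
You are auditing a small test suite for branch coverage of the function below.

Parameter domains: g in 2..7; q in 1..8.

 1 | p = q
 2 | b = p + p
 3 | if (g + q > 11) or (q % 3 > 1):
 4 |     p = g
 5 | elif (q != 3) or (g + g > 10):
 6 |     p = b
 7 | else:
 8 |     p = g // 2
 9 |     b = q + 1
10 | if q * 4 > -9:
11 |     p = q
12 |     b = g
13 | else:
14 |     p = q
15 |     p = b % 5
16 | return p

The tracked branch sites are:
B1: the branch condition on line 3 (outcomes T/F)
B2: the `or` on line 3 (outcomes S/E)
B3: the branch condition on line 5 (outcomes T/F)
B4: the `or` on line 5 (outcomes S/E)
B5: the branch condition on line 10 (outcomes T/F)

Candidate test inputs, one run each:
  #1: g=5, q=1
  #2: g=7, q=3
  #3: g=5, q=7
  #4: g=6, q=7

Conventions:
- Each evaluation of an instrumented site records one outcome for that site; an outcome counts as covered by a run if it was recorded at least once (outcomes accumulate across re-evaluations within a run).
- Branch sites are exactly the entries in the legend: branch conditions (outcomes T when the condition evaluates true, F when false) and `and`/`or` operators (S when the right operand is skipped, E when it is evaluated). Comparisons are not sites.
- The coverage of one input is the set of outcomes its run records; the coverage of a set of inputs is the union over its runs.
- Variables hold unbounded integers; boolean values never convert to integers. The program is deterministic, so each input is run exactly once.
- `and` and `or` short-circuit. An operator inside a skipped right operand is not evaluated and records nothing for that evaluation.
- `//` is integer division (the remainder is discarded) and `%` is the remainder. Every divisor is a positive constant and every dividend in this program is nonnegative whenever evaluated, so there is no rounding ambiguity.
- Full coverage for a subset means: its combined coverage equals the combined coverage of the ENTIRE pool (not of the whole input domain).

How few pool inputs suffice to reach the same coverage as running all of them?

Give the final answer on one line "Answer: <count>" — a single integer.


#1 (g=5, q=1) -> covered: B1=F, B2=E, B3=T, B4=S, B5=T
#2 (g=7, q=3) -> covered: B1=F, B2=E, B3=T, B4=E, B5=T
#3 (g=5, q=7) -> covered: B1=T, B2=S, B5=T
#4 (g=6, q=7) -> covered: B1=T, B2=S, B5=T
union over all inputs: B1=T, B1=F, B2=S, B2=E, B3=T, B4=S, B4=E, B5=T (8 outcomes)
size 1 is not enough: best union over all size-1 subsets is 5/8
size 2 is not enough: best union over all size-2 subsets is 7/8
at size 3, {1, 2, 3} reaches all 8 outcomes; every lexicographically earlier size-3 subset fails
Answer: 3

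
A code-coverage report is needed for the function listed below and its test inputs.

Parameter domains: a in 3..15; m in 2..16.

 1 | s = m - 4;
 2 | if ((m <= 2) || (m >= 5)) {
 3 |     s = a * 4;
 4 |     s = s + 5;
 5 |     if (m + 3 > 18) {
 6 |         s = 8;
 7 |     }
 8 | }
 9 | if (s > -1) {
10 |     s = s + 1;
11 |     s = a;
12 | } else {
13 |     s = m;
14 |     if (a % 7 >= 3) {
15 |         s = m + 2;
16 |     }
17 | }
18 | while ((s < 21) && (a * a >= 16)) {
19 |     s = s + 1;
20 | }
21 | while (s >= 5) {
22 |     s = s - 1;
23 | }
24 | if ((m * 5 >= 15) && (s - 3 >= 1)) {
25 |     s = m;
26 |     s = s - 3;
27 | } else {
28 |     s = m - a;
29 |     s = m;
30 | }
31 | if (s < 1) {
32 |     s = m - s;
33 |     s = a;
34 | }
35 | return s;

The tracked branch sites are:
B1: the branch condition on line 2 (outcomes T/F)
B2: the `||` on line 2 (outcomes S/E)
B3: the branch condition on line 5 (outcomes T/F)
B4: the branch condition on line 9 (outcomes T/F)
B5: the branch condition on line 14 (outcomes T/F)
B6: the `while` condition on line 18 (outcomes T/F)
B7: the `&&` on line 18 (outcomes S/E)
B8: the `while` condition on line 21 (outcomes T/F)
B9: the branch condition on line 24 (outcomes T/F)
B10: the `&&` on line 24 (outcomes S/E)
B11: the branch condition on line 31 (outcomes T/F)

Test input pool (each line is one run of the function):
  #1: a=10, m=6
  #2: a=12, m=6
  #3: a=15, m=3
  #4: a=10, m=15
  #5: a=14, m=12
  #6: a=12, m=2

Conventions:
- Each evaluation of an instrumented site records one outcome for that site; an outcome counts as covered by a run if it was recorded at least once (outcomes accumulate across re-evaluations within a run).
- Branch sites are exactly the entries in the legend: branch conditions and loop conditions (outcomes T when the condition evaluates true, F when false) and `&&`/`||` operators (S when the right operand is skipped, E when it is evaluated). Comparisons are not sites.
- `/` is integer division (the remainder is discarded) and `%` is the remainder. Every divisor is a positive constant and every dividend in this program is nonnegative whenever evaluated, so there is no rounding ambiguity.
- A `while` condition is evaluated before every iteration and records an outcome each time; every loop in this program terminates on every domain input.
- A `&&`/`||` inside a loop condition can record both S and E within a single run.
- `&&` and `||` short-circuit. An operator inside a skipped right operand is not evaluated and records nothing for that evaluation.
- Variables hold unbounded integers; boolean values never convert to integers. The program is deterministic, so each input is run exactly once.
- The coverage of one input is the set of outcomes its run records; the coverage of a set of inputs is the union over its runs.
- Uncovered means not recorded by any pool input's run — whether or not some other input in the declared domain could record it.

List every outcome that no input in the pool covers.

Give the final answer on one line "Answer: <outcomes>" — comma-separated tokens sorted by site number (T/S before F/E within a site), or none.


input #1 (a=10, m=6): events B2->E, B1->T, B3->F, B4->T, B7->E, B6->T, B7->E, B6->T, B7->E, B6->T, B7->E, B6->T, B7->E, B6->T, ...; covers B1=T, B2=E, B3=F, B4=T, B6=T, B6=F, B7=S, B7=E, B8=T, B8=F, B9=T, B10=E, B11=F
input #2 (a=12, m=6): events B2->E, B1->T, B3->F, B4->T, B7->E, B6->T, B7->E, B6->T, B7->E, B6->T, B7->E, B6->T, B7->E, B6->T, ...; covers B1=T, B2=E, B3=F, B4=T, B6=T, B6=F, B7=S, B7=E, B8=T, B8=F, B9=T, B10=E, B11=F
input #3 (a=15, m=3): events B2->E, B1->F, B4->F, B5->F, B7->E, B6->T, B7->E, B6->T, B7->E, B6->T, B7->E, B6->T, B7->E, B6->T, ...; covers B1=F, B2=E, B4=F, B5=F, B6=T, B6=F, B7=S, B7=E, B8=T, B8=F, B9=T, B10=E, B11=T
input #4 (a=10, m=15): events B2->E, B1->T, B3->F, B4->T, B7->E, B6->T, B7->E, B6->T, B7->E, B6->T, B7->E, B6->T, B7->E, B6->T, ...; covers B1=T, B2=E, B3=F, B4=T, B6=T, B6=F, B7=S, B7=E, B8=T, B8=F, B9=T, B10=E, B11=F
input #5 (a=14, m=12): events B2->E, B1->T, B3->F, B4->T, B7->E, B6->T, B7->E, B6->T, B7->E, B6->T, B7->E, B6->T, B7->E, B6->T, ...; covers B1=T, B2=E, B3=F, B4=T, B6=T, B6=F, B7=S, B7=E, B8=T, B8=F, B9=T, B10=E, B11=F
input #6 (a=12, m=2): events B2->S, B1->T, B3->F, B4->T, B7->E, B6->T, B7->E, B6->T, B7->E, B6->T, B7->E, B6->T, B7->E, B6->T, ...; covers B1=T, B2=S, B3=F, B4=T, B6=T, B6=F, B7=S, B7=E, B8=T, B8=F, B9=F, B10=S, B11=F
union over the pool: B1=T, B1=F, B2=S, B2=E, B3=F, B4=T, B4=F, B5=F, B6=T, B6=F, B7=S, B7=E, B8=T, B8=F, B9=T, B9=F, B10=S, B10=E, B11=T, B11=F
uncovered (2 of 22): B3=T, B5=T
Answer: B3=T, B5=T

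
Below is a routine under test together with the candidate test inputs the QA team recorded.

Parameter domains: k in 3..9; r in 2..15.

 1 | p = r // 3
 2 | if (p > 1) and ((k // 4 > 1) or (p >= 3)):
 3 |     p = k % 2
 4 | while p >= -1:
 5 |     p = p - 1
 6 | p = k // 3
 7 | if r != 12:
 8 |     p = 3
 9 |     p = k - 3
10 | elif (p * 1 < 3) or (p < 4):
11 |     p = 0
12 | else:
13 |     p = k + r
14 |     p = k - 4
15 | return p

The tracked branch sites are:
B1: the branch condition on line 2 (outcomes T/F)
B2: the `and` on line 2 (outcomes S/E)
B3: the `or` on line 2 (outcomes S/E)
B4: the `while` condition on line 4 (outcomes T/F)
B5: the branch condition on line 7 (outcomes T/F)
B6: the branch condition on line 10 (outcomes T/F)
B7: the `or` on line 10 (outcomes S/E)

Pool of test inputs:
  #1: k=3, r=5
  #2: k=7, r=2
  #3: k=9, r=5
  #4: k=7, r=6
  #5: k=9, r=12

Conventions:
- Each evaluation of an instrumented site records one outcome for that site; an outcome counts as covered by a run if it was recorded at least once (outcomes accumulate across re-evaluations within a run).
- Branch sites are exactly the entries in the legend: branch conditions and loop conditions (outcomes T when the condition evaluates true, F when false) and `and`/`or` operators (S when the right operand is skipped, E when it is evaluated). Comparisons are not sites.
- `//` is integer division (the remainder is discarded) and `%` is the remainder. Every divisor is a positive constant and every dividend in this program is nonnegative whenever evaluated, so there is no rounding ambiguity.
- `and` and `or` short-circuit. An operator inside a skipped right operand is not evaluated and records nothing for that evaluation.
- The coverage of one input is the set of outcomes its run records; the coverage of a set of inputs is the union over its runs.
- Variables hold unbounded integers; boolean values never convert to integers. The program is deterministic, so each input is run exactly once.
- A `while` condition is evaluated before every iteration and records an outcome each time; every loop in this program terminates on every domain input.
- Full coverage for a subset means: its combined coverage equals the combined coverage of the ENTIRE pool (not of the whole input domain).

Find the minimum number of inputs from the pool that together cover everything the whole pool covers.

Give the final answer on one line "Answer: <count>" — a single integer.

input #1, k=3, r=5: outcomes B1=F, B2=S, B4=T, B4=F, B5=T
input #2, k=7, r=2: outcomes B1=F, B2=S, B4=T, B4=F, B5=T
input #3, k=9, r=5: outcomes B1=F, B2=S, B4=T, B4=F, B5=T
input #4, k=7, r=6: outcomes B1=F, B2=E, B3=E, B4=T, B4=F, B5=T
input #5, k=9, r=12: outcomes B1=T, B2=E, B3=S, B4=T, B4=F, B5=F, B6=T, B7=E
the full pool covers 12 outcomes: B1=T, B1=F, B2=S, B2=E, B3=S, B3=E, B4=T, B4=F, B5=T, B5=F, B6=T, B7=E
size 1 is not enough: best union over all size-1 subsets is 8/12
size 2 is not enough: best union over all size-2 subsets is 11/12
at size 3, {1, 4, 5} reaches all 12 outcomes; every lexicographically earlier size-3 subset fails

Answer: 3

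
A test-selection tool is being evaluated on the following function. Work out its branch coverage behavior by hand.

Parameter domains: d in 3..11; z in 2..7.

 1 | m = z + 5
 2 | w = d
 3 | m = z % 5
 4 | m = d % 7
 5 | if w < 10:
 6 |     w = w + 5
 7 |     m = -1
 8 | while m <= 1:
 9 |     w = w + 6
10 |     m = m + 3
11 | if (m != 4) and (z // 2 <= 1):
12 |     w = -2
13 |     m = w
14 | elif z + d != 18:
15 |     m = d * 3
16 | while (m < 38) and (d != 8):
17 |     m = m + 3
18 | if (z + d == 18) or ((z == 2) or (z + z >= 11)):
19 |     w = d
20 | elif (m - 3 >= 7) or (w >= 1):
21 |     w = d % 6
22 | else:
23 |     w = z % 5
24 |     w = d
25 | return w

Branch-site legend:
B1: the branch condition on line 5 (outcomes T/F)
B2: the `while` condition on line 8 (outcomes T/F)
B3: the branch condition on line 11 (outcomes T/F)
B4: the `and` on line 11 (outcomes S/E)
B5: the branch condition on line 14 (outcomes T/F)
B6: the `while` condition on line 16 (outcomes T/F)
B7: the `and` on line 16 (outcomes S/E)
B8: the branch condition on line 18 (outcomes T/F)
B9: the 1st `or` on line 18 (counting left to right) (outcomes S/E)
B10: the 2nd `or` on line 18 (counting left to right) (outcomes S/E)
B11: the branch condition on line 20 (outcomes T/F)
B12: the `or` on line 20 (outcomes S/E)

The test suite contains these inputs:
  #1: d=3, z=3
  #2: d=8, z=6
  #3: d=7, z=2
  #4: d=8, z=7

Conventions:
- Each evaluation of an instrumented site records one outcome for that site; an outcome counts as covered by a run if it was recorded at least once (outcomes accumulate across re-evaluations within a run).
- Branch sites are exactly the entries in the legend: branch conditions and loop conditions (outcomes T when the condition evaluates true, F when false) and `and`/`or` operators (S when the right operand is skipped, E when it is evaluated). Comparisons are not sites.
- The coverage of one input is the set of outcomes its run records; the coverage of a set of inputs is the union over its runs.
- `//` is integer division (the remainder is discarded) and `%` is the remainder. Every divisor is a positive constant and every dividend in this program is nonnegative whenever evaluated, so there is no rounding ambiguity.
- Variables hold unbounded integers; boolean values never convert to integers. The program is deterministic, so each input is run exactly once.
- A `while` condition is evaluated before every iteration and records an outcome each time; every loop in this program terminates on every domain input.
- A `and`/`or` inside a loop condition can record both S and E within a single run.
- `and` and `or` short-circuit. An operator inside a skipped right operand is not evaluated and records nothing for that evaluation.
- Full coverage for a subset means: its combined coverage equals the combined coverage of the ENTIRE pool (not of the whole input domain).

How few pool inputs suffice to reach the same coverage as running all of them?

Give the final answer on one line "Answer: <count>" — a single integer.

#1 (d=3, z=3) -> B1->T, B2->T, B2->F, B4->E, B3->T, B7->E, B6->T, B7->E, B6->T, B7->E, B6->T, B7->E, B6->T, B7->E, ...; covered: B1=T, B2=T, B2=F, B3=T, B4=E, B6=T, B6=F, B7=S, B7=E, B8=F, B9=E, B10=E, B11=T, B12=S
#2 (d=8, z=6) -> B1->T, B2->T, B2->F, B4->E, B3->F, B5->T, B7->E, B6->F, B9->E, B10->E, B8->T; covered: B1=T, B2=T, B2=F, B3=F, B4=E, B5=T, B6=F, B7=E, B8=T, B9=E, B10=E
#3 (d=7, z=2) -> B1->T, B2->T, B2->F, B4->E, B3->T, B7->E, B6->T, B7->E, B6->T, B7->E, B6->T, B7->E, B6->T, B7->E, ...; covered: B1=T, B2=T, B2=F, B3=T, B4=E, B6=T, B6=F, B7=S, B7=E, B8=T, B9=E, B10=S
#4 (d=8, z=7) -> B1->T, B2->T, B2->F, B4->E, B3->F, B5->T, B7->E, B6->F, B9->E, B10->E, B8->T; covered: B1=T, B2=T, B2=F, B3=F, B4=E, B5=T, B6=F, B7=E, B8=T, B9=E, B10=E
the full pool covers 18 outcomes: B1=T, B2=T, B2=F, B3=T, B3=F, B4=E, B5=T, B6=T, B6=F, B7=S, B7=E, B8=T, B8=F, B9=E, B10=S, B10=E, B11=T, B12=S
checked all size-1 subsets: none covers 18 outcomes (max 14/18)
checked all size-2 subsets: none covers 18 outcomes (max 17/18)
the canonical winner is {1, 2, 3}: size 3, full 18-outcome coverage, earliest index list among size-3 covers

Answer: 3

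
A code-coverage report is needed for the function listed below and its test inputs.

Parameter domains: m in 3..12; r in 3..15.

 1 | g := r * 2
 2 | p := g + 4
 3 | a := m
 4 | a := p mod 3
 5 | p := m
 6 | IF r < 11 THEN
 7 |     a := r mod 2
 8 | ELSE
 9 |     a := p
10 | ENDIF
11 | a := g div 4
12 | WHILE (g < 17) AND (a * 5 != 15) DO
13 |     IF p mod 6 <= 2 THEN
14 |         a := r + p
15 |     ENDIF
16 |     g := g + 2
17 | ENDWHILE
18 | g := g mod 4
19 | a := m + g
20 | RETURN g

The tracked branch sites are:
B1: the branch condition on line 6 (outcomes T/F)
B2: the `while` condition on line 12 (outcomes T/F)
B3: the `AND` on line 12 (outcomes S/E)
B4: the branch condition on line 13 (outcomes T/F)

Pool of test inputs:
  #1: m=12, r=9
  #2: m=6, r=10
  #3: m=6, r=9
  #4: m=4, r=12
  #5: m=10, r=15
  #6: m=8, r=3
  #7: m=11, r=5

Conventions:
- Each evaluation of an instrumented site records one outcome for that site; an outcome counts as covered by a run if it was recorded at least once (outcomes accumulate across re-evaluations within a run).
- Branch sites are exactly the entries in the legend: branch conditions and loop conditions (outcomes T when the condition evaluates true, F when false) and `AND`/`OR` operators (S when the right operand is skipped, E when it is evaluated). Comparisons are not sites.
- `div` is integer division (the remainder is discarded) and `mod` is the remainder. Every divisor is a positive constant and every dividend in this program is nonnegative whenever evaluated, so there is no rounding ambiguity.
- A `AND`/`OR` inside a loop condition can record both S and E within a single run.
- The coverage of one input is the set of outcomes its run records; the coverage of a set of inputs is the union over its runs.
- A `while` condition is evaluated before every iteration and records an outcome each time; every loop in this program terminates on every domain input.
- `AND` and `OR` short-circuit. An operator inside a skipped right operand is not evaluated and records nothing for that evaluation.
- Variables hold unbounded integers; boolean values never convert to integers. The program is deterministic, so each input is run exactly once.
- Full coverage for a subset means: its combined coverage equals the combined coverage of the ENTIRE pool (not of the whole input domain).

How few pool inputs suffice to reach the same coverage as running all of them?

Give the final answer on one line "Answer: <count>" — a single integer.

input #1, m=12, r=9: outcomes B1=T, B2=F, B3=S
input #2, m=6, r=10: outcomes B1=T, B2=F, B3=S
input #3, m=6, r=9: outcomes B1=T, B2=F, B3=S
input #4, m=4, r=12: outcomes B1=F, B2=F, B3=S
input #5, m=10, r=15: outcomes B1=F, B2=F, B3=S
input #6, m=8, r=3: outcomes B1=T, B2=T, B2=F, B3=S, B3=E, B4=T
input #7, m=11, r=5: outcomes B1=T, B2=T, B2=F, B3=S, B3=E, B4=F
together the pool reaches 8 outcomes: B1=T, B1=F, B2=T, B2=F, B3=S, B3=E, B4=T, B4=F
size 1 is not enough: best union over all size-1 subsets is 6/8
size 2 is not enough: best union over all size-2 subsets is 7/8
the canonical winner is {4, 6, 7}: size 3, full 8-outcome coverage, earliest index list among size-3 covers

Answer: 3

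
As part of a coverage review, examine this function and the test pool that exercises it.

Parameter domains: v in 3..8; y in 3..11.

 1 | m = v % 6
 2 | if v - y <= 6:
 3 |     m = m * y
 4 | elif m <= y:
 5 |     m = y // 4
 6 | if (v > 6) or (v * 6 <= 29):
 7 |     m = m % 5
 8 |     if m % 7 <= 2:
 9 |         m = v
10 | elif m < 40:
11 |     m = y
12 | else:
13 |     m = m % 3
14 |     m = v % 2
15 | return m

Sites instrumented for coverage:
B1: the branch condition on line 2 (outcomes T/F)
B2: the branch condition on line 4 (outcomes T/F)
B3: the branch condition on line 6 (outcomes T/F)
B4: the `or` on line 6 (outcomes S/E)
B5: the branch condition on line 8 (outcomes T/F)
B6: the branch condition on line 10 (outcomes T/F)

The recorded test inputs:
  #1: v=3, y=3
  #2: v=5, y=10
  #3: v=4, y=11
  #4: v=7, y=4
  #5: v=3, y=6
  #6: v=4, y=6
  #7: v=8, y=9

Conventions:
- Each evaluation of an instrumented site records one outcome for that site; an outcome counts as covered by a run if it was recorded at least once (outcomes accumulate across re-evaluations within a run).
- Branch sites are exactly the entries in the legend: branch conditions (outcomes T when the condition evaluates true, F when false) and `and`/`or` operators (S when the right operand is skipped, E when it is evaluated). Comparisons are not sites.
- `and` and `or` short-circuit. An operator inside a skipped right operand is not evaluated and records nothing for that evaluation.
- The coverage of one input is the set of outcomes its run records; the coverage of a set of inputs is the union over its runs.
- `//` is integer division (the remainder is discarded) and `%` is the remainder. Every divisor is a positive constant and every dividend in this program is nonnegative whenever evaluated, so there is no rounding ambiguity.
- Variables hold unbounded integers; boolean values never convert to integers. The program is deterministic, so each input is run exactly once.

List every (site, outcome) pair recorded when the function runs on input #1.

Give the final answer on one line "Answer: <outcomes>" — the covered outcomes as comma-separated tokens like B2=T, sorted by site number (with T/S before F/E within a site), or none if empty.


Running input #1 (v=3, y=3), event by event:
  B1->T, B4->E, B3->T, B5->F
distinct outcomes covered: B1=T, B3=T, B4=E, B5=F
Answer: B1=T, B3=T, B4=E, B5=F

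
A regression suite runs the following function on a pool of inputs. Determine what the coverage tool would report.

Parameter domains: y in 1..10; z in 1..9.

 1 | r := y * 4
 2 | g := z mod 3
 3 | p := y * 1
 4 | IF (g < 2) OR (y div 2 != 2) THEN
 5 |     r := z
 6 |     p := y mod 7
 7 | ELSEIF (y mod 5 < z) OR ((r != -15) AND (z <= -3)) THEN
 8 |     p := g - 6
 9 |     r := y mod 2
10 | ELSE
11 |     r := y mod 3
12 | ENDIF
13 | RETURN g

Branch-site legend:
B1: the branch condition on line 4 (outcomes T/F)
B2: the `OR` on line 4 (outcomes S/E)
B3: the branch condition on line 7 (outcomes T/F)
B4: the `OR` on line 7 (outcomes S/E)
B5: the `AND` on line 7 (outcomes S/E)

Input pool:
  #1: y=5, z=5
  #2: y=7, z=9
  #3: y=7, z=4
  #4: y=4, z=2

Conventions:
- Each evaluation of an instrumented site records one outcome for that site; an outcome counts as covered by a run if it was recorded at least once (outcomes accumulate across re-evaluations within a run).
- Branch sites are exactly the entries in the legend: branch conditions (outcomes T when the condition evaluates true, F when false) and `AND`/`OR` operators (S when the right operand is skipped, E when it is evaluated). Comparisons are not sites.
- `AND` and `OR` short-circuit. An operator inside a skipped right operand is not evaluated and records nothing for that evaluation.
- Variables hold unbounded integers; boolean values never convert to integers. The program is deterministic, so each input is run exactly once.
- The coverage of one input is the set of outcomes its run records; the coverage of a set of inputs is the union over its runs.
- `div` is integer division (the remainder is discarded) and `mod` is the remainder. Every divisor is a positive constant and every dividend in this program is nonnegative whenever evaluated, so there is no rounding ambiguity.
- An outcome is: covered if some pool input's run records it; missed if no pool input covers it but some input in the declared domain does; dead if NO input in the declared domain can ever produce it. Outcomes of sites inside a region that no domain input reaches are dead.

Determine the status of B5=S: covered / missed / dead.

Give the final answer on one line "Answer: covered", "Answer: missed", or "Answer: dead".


no pool input records B5=S
checking all 90 inputs in the declared domain: B5=S is never recorded -> dead
Answer: dead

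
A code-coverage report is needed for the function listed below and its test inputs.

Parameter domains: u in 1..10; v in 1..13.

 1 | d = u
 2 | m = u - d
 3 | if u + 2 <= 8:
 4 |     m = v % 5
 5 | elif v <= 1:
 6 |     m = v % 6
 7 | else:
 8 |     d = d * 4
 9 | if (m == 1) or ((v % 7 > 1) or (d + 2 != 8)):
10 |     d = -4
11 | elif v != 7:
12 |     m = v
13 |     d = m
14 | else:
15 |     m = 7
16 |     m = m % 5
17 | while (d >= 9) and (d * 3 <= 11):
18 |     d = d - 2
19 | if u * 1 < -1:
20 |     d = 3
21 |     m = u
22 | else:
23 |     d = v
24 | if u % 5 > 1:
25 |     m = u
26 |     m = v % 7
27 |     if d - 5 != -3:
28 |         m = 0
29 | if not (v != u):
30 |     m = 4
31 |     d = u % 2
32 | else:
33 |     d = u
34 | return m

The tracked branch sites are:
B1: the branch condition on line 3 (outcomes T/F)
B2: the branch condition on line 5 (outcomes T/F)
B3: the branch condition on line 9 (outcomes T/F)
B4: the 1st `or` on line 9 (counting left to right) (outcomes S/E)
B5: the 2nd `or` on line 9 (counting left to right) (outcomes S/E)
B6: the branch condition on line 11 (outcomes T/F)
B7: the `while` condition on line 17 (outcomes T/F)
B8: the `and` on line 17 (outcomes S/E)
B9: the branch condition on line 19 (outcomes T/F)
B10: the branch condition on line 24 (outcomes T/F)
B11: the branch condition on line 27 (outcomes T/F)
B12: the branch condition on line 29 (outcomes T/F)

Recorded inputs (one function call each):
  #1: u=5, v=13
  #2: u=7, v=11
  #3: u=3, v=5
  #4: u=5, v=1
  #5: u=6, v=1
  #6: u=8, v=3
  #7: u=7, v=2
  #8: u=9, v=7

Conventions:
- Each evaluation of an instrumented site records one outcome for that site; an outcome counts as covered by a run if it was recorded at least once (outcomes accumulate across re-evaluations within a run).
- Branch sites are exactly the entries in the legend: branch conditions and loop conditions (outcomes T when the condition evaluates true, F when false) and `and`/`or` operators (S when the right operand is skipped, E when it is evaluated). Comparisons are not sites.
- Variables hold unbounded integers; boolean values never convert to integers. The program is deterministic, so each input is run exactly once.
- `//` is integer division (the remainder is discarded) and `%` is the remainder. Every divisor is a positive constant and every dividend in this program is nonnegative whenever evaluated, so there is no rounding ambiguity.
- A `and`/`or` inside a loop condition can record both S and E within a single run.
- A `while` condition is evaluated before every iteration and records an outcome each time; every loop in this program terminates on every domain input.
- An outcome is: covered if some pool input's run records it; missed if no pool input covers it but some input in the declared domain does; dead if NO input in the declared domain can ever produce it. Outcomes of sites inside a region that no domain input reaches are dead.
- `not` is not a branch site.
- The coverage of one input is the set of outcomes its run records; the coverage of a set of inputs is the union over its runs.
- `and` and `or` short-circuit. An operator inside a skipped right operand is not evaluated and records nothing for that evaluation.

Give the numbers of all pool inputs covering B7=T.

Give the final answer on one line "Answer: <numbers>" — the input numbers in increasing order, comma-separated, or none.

input #1 (u=5, v=13): does not produce B7=T
input #2 (u=7, v=11): does not produce B7=T
input #3 (u=3, v=5): does not produce B7=T
input #4 (u=5, v=1): does not produce B7=T
input #5 (u=6, v=1): does not produce B7=T
input #6 (u=8, v=3): does not produce B7=T
input #7 (u=7, v=2): does not produce B7=T
input #8 (u=9, v=7): does not produce B7=T

Answer: none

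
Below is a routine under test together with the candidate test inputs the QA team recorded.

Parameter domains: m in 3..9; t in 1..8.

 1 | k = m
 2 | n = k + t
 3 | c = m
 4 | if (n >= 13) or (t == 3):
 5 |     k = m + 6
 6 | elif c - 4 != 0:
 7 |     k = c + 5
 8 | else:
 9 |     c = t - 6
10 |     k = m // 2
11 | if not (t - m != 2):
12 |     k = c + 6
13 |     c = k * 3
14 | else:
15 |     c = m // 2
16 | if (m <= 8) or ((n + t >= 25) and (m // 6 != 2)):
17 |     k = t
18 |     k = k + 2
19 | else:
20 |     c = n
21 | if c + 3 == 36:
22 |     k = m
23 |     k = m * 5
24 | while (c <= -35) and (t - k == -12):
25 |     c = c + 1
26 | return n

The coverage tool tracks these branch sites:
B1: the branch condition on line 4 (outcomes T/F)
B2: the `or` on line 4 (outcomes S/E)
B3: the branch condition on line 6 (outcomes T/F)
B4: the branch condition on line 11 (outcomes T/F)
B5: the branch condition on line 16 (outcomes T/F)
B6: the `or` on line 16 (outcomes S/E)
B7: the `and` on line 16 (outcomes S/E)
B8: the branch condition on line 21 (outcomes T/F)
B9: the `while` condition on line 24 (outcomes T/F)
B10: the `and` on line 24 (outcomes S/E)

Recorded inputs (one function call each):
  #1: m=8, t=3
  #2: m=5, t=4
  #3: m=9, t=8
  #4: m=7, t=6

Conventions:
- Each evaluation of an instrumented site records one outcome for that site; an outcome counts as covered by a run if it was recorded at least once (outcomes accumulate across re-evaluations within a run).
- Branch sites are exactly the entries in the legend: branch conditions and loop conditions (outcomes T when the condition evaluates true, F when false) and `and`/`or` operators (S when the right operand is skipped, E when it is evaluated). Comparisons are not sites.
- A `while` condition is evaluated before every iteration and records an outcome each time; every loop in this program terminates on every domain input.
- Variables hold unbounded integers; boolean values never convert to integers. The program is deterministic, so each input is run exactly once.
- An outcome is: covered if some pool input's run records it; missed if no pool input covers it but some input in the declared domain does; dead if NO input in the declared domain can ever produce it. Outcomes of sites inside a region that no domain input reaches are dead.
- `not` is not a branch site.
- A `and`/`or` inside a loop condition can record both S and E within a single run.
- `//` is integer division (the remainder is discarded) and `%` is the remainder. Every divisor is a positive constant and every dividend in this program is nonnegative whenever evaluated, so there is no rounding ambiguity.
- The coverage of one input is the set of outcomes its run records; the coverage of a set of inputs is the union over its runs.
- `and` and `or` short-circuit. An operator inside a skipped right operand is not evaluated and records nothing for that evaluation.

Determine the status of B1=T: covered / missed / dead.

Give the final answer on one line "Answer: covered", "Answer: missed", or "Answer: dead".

B1=T is recorded by pool input(s) 1, 3, 4 -> covered

Answer: covered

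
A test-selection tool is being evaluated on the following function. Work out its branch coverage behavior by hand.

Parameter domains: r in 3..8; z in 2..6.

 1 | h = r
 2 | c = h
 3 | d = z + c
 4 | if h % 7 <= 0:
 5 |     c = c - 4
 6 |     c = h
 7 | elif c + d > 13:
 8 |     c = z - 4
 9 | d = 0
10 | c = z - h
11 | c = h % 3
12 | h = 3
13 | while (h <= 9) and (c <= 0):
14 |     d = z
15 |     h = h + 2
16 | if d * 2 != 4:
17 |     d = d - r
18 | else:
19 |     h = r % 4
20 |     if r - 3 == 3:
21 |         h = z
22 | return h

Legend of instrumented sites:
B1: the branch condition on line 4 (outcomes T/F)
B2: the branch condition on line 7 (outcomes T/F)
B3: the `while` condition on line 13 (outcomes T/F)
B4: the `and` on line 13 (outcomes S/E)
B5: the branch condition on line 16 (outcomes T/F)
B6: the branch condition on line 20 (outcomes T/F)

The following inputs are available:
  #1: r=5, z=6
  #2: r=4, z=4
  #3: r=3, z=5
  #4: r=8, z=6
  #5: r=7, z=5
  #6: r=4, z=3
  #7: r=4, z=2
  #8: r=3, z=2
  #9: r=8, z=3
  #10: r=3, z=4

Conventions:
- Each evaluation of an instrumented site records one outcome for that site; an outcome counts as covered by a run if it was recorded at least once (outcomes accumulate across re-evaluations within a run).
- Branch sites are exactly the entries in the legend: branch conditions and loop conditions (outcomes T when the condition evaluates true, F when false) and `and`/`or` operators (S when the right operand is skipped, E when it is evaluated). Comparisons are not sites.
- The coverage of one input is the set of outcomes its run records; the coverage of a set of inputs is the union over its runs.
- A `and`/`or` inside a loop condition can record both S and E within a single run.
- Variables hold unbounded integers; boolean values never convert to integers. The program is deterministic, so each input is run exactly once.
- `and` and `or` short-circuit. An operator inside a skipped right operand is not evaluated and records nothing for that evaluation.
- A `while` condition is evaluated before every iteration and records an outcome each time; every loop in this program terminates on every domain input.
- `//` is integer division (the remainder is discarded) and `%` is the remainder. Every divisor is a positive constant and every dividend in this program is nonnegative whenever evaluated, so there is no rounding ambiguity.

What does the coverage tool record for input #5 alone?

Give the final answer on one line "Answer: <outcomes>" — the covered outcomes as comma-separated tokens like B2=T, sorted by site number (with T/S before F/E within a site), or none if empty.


Tracing the run of input #5 (r=7, z=5):
  B1->T, B4->E, B3->F, B5->T
as a set, this run covers: B1=T, B3=F, B4=E, B5=T
Answer: B1=T, B3=F, B4=E, B5=T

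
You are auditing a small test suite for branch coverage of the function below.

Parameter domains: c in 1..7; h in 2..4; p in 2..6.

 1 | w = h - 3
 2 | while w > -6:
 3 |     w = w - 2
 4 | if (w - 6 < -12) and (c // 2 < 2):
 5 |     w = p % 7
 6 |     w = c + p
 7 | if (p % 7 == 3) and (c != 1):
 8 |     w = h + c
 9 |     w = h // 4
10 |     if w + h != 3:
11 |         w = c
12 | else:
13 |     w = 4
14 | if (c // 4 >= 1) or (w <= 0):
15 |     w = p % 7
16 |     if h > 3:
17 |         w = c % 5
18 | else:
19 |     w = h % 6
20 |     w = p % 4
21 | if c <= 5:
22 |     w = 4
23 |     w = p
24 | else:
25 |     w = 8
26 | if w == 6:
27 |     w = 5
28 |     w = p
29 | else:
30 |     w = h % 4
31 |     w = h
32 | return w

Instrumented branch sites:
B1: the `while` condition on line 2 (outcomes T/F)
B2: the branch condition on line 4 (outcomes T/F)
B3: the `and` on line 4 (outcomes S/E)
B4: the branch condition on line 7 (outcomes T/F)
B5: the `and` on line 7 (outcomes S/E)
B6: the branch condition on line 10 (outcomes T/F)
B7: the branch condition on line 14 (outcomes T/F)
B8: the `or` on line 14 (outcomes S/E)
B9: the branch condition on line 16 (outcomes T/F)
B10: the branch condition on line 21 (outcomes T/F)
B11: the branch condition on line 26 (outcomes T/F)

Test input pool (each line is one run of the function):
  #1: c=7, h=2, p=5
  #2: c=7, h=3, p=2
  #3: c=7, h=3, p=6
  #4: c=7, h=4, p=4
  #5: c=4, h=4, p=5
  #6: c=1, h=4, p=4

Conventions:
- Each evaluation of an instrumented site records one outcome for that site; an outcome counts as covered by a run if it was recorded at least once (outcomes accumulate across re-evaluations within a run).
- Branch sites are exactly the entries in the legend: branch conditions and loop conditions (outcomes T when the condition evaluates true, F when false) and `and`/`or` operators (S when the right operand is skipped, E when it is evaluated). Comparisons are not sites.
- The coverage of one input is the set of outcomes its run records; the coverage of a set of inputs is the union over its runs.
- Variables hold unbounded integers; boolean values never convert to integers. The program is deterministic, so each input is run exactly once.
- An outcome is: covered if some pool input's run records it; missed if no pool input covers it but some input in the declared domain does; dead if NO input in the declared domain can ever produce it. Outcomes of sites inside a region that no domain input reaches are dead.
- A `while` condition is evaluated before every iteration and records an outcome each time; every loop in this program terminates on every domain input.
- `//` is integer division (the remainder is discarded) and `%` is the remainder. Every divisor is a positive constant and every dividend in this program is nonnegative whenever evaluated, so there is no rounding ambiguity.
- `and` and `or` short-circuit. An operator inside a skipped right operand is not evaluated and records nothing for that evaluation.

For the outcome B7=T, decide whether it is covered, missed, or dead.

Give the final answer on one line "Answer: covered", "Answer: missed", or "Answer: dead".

B7=T is recorded by pool input(s) 1, 2, 3, 4, 5 -> covered

Answer: covered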